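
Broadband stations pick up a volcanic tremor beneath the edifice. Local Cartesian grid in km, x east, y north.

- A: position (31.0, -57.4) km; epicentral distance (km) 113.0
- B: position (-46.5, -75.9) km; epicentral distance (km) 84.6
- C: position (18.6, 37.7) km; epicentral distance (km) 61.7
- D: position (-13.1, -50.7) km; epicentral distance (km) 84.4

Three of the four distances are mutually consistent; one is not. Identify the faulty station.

B

Solve using three stations at a time. Using A, C, D (subtract circle equations pairwise → linear system) gives (x, y) ≈ (-42.5, 28.5).
Distances from that point to each station vs reported:
  A: calculated 113.1 vs reported 113.0 → residual 0.1 km
  B: calculated 104.5 vs reported 84.6 → residual 19.9 km
  C: calculated 61.8 vs reported 61.7 → residual 0.1 km
  D: calculated 84.5 vs reported 84.4 → residual 0.1 km
A, C, D are mutually consistent (residuals ≈ 0); B is off by 19.9 km.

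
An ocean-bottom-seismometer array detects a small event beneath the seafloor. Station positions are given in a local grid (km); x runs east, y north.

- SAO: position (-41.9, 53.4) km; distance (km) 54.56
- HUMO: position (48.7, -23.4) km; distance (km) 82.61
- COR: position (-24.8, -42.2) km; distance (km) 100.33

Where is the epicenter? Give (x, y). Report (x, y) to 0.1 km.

12.6 km east, 50.9 km north

Circle about each station: (x + 41.9)² + (y − 53.4)² = 54.56²; (x − 48.7)² + (y + 23.4)² = 82.61²; (x + 24.8)² + (y + 42.2)² = 100.33².
Subtracting the SAO equation from the HUMO and COR equations removes the quadratic terms:
181.2 x − 153.6 y = -5535.54
34.2 x − 191.2 y = -9300.61
Solving the 2×2 system: x ≈ 12.6, y ≈ 50.9 km.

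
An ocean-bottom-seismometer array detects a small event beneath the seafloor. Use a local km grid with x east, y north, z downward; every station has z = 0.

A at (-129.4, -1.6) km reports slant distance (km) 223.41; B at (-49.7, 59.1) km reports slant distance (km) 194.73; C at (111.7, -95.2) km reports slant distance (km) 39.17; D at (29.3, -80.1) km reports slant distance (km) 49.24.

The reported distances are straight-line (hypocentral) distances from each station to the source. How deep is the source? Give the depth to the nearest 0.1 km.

Each station gives a sphere (x−x_i)² + (y−y_i)² + z² = d_i² (stations at z=0).
Subtracting the A sphere from B and C: z² cancels, leaving linear equations in x and y:
159.4 x + 121.4 y = 1208.24
482.2 x − 187.2 y = 53170.75
Solving: x ≈ 75.596, y ≈ -89.307 km (keep extra digits for the depth step; rounded: 75.6, -89.3).
Then from the A sphere: z² = 223.41² − (x + 129.4)² − (y + 1.6)² with x = 75.596, y = -89.307, so z ≈ 14.005 ≈ 14.0 km.
Check against D (with the unrounded solution): distance 49.24 ≈ 49.24 km. ✓

depth ≈ 14.0 km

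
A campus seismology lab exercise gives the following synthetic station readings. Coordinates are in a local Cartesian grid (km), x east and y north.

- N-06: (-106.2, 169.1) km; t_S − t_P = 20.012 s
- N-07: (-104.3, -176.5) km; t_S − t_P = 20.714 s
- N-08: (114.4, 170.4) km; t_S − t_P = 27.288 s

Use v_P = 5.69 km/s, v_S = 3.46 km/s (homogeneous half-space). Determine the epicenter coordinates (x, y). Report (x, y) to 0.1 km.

-55.7 km east, -0.2 km north

Distance from S−P lag: d = Δt · v_P v_S / (v_P − v_S) = Δt · (5.69·3.46)/(5.69−3.46) ≈ 8.8284·Δt.
So d_N-06 = 176.67, d_N-07 = 182.87, d_N-08 = 240.91 km.
Circle about each station: (x + 106.2)² + (y − 169.1)² = 176.67²; (x + 104.3)² + (y + 176.5)² = 182.87²; (x − 114.4)² + (y − 170.4)² = 240.91².
Subtracting the N-06 equation from the N-07 and N-08 equations removes the quadratic terms:
3.8 x − 691.2 y = -71.66
441.2 x + 2.6 y = -24575.07
Solving the 2×2 system: x ≈ -55.7, y ≈ -0.2 km.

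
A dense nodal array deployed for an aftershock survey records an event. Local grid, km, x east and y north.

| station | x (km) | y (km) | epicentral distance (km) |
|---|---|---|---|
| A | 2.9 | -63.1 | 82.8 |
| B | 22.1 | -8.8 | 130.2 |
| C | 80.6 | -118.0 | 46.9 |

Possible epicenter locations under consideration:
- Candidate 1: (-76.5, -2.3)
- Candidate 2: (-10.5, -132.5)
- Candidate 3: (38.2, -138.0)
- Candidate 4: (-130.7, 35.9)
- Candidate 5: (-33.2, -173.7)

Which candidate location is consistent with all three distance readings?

For each candidate, compare |candidate − station| to the reported distance:
Candidate 1: residuals A 17.2, B 31.4, C 148.2 → max 148.2 km
Candidate 2: residuals A 12.1, B 2.3, C 45.3 → max 45.3 km
Candidate 3: residuals A 0.0, B 0.0, C 0.0 → max 0.0 km
Candidate 4: residuals A 83.5, B 29.0, C 214.5 → max 214.5 km
Candidate 5: residuals A 33.5, B 43.7, C 79.8 → max 79.8 km
Only Candidate 3 has all residuals ≈ 0.

Candidate 3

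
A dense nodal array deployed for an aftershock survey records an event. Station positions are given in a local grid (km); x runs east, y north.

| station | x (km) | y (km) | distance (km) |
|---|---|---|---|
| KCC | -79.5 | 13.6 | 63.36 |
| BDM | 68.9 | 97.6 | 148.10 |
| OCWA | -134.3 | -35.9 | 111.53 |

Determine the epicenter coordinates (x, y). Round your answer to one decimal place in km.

Circle about each station: (x + 79.5)² + (y − 13.6)² = 63.36²; (x − 68.9)² + (y − 97.6)² = 148.10²; (x + 134.3)² + (y + 35.9)² = 111.53².
Subtracting the KCC equation from the BDM and OCWA equations removes the quadratic terms:
296.8 x + 168.0 y = -10151.36
-109.6 x − 99.0 y = 4395.64
Solving the 2×2 system: x ≈ -24.3, y ≈ -17.5 km.

-24.3 km east, -17.5 km north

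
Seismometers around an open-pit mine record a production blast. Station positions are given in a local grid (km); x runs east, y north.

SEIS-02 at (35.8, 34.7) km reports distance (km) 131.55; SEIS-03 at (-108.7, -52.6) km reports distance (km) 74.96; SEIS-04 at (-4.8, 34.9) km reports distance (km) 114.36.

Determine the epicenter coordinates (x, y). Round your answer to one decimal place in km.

Circle about each station: (x − 35.8)² + (y − 34.7)² = 131.55²; (x + 108.7)² + (y + 52.6)² = 74.96²; (x + 4.8)² + (y − 34.9)² = 114.36².
Subtracting the SEIS-02 equation from the SEIS-03 and SEIS-04 equations removes the quadratic terms:
-289.0 x − 174.6 y = 23783.12
-81.2 x + 0.4 y = 2982.51
Solving the 2×2 system: x ≈ -37.1, y ≈ -74.8 km.

x ≈ -37.1 km, y ≈ -74.8 km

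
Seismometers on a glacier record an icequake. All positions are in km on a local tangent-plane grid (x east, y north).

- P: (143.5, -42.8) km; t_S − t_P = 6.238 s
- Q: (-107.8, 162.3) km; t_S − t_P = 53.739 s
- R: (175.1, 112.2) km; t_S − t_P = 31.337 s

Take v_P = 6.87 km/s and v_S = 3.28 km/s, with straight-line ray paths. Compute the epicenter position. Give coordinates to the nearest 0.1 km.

Distance from S−P lag: d = Δt · v_P v_S / (v_P − v_S) = Δt · (6.87·3.28)/(6.87−3.28) ≈ 6.2768·Δt.
So d_P = 39.15, d_Q = 337.31, d_R = 196.70 km.
Circle about each station: (x − 143.5)² + (y + 42.8)² = 39.15²; (x + 107.8)² + (y − 162.3)² = 337.31²; (x − 175.1)² + (y − 112.2)² = 196.70².
Subtracting the P equation from the Q and R equations removes the quadratic terms:
-502.6 x + 410.2 y = -96707.27
63.2 x + 310.0 y = -16333.41
Solving the 2×2 system: x ≈ 128.1, y ≈ -78.8 km.
Check against P (with the unrounded x, y): √((x − 143.5)²+(y + 42.8)²) = 39.16 ≈ 39.15 km. ✓

x ≈ 128.1 km, y ≈ -78.8 km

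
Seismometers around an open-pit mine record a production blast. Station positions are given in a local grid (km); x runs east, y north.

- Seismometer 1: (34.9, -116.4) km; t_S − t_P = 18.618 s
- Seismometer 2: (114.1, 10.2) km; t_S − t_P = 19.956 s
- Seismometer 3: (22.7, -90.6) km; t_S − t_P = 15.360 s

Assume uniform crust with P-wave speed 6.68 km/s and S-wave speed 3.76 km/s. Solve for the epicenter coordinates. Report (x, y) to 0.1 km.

Distance from S−P lag: d = Δt · v_P v_S / (v_P − v_S) = Δt · (6.68·3.76)/(6.68−3.76) ≈ 8.6016·Δt.
So d_Seismometer 1 = 160.15, d_Seismometer 2 = 171.65, d_Seismometer 3 = 132.12 km.
Circle about each station: (x − 34.9)² + (y + 116.4)² = 160.15²; (x − 114.1)² + (y − 10.2)² = 171.65²; (x − 22.7)² + (y + 90.6)² = 132.12².
Subtracting the Seismometer 1 equation from the Seismometer 2 and Seismometer 3 equations removes the quadratic terms:
158.4 x + 253.2 y = -5459.82
-24.4 x + 51.6 y = 2149.01
Solving the 2×2 system: x ≈ -57.5, y ≈ 14.4 km.

x ≈ -57.5 km, y ≈ 14.4 km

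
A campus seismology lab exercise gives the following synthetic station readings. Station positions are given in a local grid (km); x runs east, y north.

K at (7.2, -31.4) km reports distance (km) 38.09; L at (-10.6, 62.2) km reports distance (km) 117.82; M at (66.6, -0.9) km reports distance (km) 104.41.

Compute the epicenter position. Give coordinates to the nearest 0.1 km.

-22.7 km east, -55.0 km north

Circle about each station: (x − 7.2)² + (y + 31.4)² = 38.09²; (x + 10.6)² + (y − 62.2)² = 117.82²; (x − 66.6)² + (y + 0.9)² = 104.41².
Subtracting the K equation from the L and M equations removes the quadratic terms:
-35.6 x + 187.2 y = -9487.30
118.8 x + 61.0 y = -6052.03
Solving the 2×2 system: x ≈ -22.7, y ≈ -55.0 km.
Check against K (with the unrounded x, y): √((x − 7.2)²+(y + 31.4)²) = 38.09 ≈ 38.09 km. ✓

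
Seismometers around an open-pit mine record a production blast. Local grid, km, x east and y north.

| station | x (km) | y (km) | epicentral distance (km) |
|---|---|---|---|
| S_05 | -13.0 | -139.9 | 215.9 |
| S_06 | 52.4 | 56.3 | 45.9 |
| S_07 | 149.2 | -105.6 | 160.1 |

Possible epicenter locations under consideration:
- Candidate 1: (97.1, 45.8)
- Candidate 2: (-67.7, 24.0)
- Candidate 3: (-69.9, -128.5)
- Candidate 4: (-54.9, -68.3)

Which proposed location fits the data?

For each candidate, compare |candidate − station| to the reported distance:
Candidate 1: residuals S_05 0.0, S_06 0.0, S_07 0.0 → max 0.0 km
Candidate 2: residuals S_05 43.1, S_06 78.5, S_07 92.6 → max 92.6 km
Candidate 3: residuals S_05 157.9, S_06 175.7, S_07 60.2 → max 175.7 km
Candidate 4: residuals S_05 132.9, S_06 118.5, S_07 47.4 → max 132.9 km
Only Candidate 1 has all residuals ≈ 0.

Candidate 1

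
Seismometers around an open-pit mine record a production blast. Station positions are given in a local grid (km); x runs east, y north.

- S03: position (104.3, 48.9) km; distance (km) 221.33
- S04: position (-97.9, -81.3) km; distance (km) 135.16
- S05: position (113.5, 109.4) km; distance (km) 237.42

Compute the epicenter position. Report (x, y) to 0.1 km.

(-117.0, 52.5)

Circle about each station: (x − 104.3)² + (y − 48.9)² = 221.33²; (x + 97.9)² + (y + 81.3)² = 135.16²; (x − 113.5)² + (y − 109.4)² = 237.42².
Subtracting the S03 equation from the S04 and S05 equations removes the quadratic terms:
-404.4 x − 260.4 y = 33643.14
18.4 x + 121.0 y = 4199.62
Solving the 2×2 system: x ≈ -117.0, y ≈ 52.5 km.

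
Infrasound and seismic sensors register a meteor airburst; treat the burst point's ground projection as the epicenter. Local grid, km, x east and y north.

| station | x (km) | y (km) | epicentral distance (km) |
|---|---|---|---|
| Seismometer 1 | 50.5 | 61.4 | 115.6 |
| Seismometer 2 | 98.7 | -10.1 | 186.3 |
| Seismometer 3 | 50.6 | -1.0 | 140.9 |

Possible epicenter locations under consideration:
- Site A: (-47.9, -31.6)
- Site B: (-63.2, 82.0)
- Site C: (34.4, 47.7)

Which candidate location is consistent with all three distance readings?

For each candidate, compare |candidate − station| to the reported distance:
Site A: residuals Seismometer 1 19.8, Seismometer 2 38.1, Seismometer 3 37.8 → max 38.1 km
Site B: residuals Seismometer 1 0.0, Seismometer 2 0.0, Seismometer 3 0.0 → max 0.0 km
Site C: residuals Seismometer 1 94.5, Seismometer 2 99.8, Seismometer 3 89.6 → max 99.8 km
Only Site B has all residuals ≈ 0.

Site B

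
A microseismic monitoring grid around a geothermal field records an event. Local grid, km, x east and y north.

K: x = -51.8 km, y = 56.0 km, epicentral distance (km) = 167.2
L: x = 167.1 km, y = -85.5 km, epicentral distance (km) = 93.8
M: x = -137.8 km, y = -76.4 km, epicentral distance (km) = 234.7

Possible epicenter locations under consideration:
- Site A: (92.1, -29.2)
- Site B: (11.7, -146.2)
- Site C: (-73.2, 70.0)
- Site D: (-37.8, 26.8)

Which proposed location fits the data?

For each candidate, compare |candidate − station| to the reported distance:
Site A: residuals K 0.0, L 0.0, M 0.0 → max 0.0 km
Site B: residuals K 44.7, L 73.0, M 69.7 → max 73.0 km
Site C: residuals K 141.6, L 192.4, M 74.7 → max 192.4 km
Site D: residuals K 134.8, L 139.9, M 91.0 → max 139.9 km
Only Site A has all residuals ≈ 0.

Site A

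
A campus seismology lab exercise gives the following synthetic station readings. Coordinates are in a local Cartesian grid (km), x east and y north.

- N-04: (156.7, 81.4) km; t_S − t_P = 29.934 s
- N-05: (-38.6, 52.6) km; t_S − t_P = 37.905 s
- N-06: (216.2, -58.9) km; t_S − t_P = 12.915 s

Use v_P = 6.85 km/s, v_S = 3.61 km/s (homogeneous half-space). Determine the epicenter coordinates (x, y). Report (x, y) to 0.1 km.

Distance from S−P lag: d = Δt · v_P v_S / (v_P − v_S) = Δt · (6.85·3.61)/(6.85−3.61) ≈ 7.6323·Δt.
So d_N-04 = 228.46, d_N-05 = 289.30, d_N-06 = 98.57 km.
Circle about each station: (x − 156.7)² + (y − 81.4)² = 228.46²; (x + 38.6)² + (y − 52.6)² = 289.30²; (x − 216.2)² + (y + 58.9)² = 98.57².
Subtracting pairs of circle equations eliminates x²+y² and gives linear equations (the radical axes):
-390.6 x − 57.6 y = -58424.65
119.0 x − 280.6 y = 61508.73
Solving the 2×2 system: x ≈ 171.2, y ≈ -146.6 km.
Check against N-04 (with the unrounded x, y): √((x − 156.7)²+(y − 81.4)²) = 228.46 ≈ 228.46 km. ✓

171.2 km east, -146.6 km north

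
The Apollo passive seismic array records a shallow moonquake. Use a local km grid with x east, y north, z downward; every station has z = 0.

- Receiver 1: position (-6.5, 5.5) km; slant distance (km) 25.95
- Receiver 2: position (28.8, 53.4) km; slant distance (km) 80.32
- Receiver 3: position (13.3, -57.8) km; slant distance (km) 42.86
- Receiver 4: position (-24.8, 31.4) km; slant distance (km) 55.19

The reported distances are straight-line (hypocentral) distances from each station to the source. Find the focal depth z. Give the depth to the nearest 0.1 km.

depth ≈ 7.0 km

Each station gives a sphere (x−x_i)² + (y−y_i)² + z² = d_i² (stations at z=0).
Subtracting the Receiver 1 sphere from Receiver 2 and Receiver 3: z² cancels, leaving linear equations in x and y:
70.6 x + 95.8 y = -2169.40
39.6 x − 126.6 y = 2281.65
Solving: x ≈ -4.403, y ≈ -19.400 km (keep extra digits for the depth step; rounded: -4.4, -19.4).
Then from the Receiver 1 sphere: z² = 25.95² − (x + 6.5)² − (y − 5.5)² with x = -4.403, y = -19.400, so z ≈ 7.000 ≈ 7.0 km.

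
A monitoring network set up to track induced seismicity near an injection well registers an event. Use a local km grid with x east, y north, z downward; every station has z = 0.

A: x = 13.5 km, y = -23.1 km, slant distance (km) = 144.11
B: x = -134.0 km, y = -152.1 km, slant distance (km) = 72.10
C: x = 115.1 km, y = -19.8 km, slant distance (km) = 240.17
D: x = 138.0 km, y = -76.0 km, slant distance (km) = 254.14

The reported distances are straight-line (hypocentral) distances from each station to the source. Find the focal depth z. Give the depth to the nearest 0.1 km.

depth ≈ 18.6 km

Each station gives a sphere (x−x_i)² + (y−y_i)² + z² = d_i² (stations at z=0).
Subtracting the A sphere from B and C: z² cancels, leaving linear equations in x and y:
-295.0 x − 258.0 y = 55943.83
203.2 x + 6.6 y = -23989.75
Solving: x ≈ -115.299, y ≈ -85.003 km (keep extra digits for the depth step; rounded: -115.3, -85.0).
Then from the A sphere: z² = 144.11² − (x − 13.5)² − (y + 23.1)² with x = -115.299, y = -85.003, so z ≈ 18.615 ≈ 18.6 km.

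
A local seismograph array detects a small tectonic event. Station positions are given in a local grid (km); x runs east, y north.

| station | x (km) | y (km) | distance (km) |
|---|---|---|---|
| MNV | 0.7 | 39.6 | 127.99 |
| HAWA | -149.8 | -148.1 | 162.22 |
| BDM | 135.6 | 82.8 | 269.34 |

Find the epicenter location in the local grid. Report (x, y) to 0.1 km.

(-124.3, 12.1)

Circle about each station: (x − 0.7)² + (y − 39.6)² = 127.99²; (x + 149.8)² + (y + 148.1)² = 162.22²; (x − 135.6)² + (y − 82.8)² = 269.34².
Subtracting the MNV equation from the HAWA and BDM equations removes the quadratic terms:
-301.0 x − 375.4 y = 32871.11
269.8 x + 86.4 y = -32488.05
Solving the 2×2 system: x ≈ -124.3, y ≈ 12.1 km.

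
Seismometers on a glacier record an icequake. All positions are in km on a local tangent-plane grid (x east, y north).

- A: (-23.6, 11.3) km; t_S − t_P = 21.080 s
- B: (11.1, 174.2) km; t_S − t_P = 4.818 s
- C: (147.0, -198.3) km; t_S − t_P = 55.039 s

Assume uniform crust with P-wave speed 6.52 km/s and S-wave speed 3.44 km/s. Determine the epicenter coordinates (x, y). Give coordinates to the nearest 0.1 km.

x ≈ -22.7 km, y ≈ 164.8 km

Distance from S−P lag: d = Δt · v_P v_S / (v_P − v_S) = Δt · (6.52·3.44)/(6.52−3.44) ≈ 7.2821·Δt.
So d_A = 153.51, d_B = 35.09, d_C = 400.80 km.
Circle about each station: (x + 23.6)² + (y − 11.3)² = 153.51²; (x − 11.1)² + (y − 174.2)² = 35.09²; (x − 147.0)² + (y + 198.3)² = 400.80².
Subtracting pairs of circle equations eliminates x²+y² and gives linear equations (the radical axes):
69.4 x + 325.8 y = 52118.21
341.2 x − 419.2 y = -76828.08
Solving the 2×2 system: x ≈ -22.7, y ≈ 164.8 km.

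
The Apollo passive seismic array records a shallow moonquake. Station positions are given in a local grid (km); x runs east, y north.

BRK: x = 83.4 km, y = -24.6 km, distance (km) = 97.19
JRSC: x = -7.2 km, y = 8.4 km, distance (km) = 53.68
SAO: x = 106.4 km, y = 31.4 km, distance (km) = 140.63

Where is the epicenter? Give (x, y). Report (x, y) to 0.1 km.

Circle about each station: (x − 83.4)² + (y + 24.6)² = 97.19²; (x + 7.2)² + (y − 8.4)² = 53.68²; (x − 106.4)² + (y − 31.4)² = 140.63².
Subtracting the BRK equation from the JRSC and SAO equations removes the quadratic terms:
-181.2 x + 66.0 y = -873.97
46.0 x + 112.0 y = -5584.70
Solving the 2×2 system: x ≈ -11.6, y ≈ -45.1 km.

x ≈ -11.6 km, y ≈ -45.1 km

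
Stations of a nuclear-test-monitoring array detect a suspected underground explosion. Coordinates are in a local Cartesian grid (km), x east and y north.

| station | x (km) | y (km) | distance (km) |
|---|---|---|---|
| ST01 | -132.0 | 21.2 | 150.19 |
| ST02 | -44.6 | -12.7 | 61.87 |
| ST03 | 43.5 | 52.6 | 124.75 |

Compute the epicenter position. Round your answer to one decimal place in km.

(-6.7, -61.6)

Circle about each station: (x + 132.0)² + (y − 21.2)² = 150.19²; (x + 44.6)² + (y + 12.7)² = 61.87²; (x − 43.5)² + (y − 52.6)² = 124.75².
Subtracting pairs of circle equations eliminates x²+y² and gives linear equations (the radical axes):
174.8 x − 67.8 y = 3006.15
351.0 x + 62.8 y = -6219.96
Solving the 2×2 system: x ≈ -6.7, y ≈ -61.6 km.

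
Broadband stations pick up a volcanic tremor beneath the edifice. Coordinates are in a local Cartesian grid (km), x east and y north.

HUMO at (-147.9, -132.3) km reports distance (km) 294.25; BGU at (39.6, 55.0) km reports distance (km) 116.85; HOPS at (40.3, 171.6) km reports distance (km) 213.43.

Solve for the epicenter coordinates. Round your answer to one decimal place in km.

125.7 km east, -24.0 km north

Circle about each station: (x + 147.9)² + (y + 132.3)² = 294.25²; (x − 39.6)² + (y − 55.0)² = 116.85²; (x − 40.3)² + (y − 171.6)² = 213.43².
Subtracting the HUMO equation from the BGU and HOPS equations removes the quadratic terms:
375.0 x + 374.6 y = 38144.60
376.4 x + 607.8 y = 32723.65
Solving the 2×2 system: x ≈ 125.7, y ≈ -24.0 km.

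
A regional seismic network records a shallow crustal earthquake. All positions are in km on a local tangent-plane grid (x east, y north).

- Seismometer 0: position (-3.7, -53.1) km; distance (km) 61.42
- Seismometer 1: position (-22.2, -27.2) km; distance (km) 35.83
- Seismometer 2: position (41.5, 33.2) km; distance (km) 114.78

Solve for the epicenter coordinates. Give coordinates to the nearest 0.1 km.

(-57.9, -24.2)

Circle about each station: (x + 3.7)² + (y + 53.1)² = 61.42²; (x + 22.2)² + (y + 27.2)² = 35.83²; (x − 41.5)² + (y − 33.2)² = 114.78².
Subtracting pairs of circle equations eliminates x²+y² and gives linear equations (the radical axes):
-37.0 x + 51.8 y = 888.01
90.4 x + 172.6 y = -9410.84
Solving the 2×2 system: x ≈ -57.9, y ≈ -24.2 km.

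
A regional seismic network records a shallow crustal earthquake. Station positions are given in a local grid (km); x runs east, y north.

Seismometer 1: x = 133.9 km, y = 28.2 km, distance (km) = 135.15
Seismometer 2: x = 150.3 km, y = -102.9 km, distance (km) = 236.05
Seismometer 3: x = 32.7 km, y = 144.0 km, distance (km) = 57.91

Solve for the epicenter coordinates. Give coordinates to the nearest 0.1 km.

Circle about each station: (x − 133.9)² + (y − 28.2)² = 135.15²; (x − 150.3)² + (y + 102.9)² = 236.05²; (x − 32.7)² + (y − 144.0)² = 57.91².
Subtracting pairs of circle equations eliminates x²+y² and gives linear equations (the radical axes):
32.8 x − 262.2 y = -23000.03
-202.4 x + 231.6 y = 17992.79
Solving the 2×2 system: x ≈ 13.4, y ≈ 89.4 km.

x ≈ 13.4 km, y ≈ 89.4 km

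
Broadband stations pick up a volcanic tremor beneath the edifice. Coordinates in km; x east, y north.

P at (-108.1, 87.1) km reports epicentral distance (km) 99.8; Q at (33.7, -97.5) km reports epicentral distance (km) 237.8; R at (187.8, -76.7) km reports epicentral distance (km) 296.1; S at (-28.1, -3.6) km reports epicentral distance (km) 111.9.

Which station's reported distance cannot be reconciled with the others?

Solve using three stations at a time. Using P, Q, R (subtract circle equations pairwise → linear system) gives (x, y) ≈ (-20.1, 134.1).
Distances from that point to each station vs reported:
  P: calculated 99.8 vs reported 99.8 → residual 0.0 km
  Q: calculated 237.8 vs reported 237.8 → residual 0.0 km
  R: calculated 296.1 vs reported 296.1 → residual 0.0 km
  S: calculated 138.0 vs reported 111.9 → residual 26.1 km
P, Q, R are mutually consistent (residuals ≈ 0); S is off by 26.1 km.

S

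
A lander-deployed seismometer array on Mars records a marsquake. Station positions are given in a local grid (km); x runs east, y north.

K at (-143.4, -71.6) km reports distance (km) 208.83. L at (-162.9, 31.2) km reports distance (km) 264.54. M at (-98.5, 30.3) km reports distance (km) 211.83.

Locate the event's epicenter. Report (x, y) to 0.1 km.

62.3 km east, -107.6 km north

Circle about each station: (x + 143.4)² + (y + 71.6)² = 208.83²; (x + 162.9)² + (y − 31.2)² = 264.54²; (x + 98.5)² + (y − 30.3)² = 211.83².
Subtracting pairs of circle equations eliminates x²+y² and gives linear equations (the radical axes):
-39.0 x + 205.6 y = -24551.71
89.8 x + 203.8 y = -16331.76
Solving the 2×2 system: x ≈ 62.3, y ≈ -107.6 km.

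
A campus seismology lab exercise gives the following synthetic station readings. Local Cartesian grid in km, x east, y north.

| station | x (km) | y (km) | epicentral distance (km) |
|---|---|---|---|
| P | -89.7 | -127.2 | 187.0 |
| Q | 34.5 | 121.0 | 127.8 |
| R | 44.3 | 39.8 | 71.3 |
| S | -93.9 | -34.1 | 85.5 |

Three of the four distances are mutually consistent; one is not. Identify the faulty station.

Solve using three stations at a time. Using Q, R, S (subtract circle equations pairwise → linear system) gives (x, y) ≈ (-17.5, 4.3).
Distances from that point to each station vs reported:
  P: calculated 150.0 vs reported 187.0 → residual 37.0 km
  Q: calculated 127.8 vs reported 127.8 → residual 0.0 km
  R: calculated 71.3 vs reported 71.3 → residual 0.0 km
  S: calculated 85.5 vs reported 85.5 → residual 0.0 km
Q, R, S are mutually consistent (residuals ≈ 0); P is off by 37.0 km.

P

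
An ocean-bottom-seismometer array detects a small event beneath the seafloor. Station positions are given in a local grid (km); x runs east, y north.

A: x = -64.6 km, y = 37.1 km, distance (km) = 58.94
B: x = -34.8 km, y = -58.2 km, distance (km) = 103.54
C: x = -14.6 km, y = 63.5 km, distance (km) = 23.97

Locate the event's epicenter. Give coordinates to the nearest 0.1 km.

Circle about each station: (x + 64.6)² + (y − 37.1)² = 58.94²; (x + 34.8)² + (y + 58.2)² = 103.54²; (x + 14.6)² + (y − 63.5)² = 23.97².
Subtracting the A equation from the B and C equations removes the quadratic terms:
59.6 x − 190.6 y = -8197.90
100.0 x + 52.8 y = 1595.20
Solving the 2×2 system: x ≈ -5.8, y ≈ 41.2 km.

-5.8 km east, 41.2 km north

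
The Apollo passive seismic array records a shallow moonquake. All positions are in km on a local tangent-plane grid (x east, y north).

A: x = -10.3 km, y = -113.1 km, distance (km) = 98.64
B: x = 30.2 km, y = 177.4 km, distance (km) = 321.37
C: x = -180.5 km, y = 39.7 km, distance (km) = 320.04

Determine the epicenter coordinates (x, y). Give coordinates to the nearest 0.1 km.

Circle about each station: (x + 10.3)² + (y + 113.1)² = 98.64²; (x − 30.2)² + (y − 177.4)² = 321.37²; (x + 180.5)² + (y − 39.7)² = 320.04².
Subtracting pairs of circle equations eliminates x²+y² and gives linear equations (the radical axes):
81.0 x + 581.0 y = -74063.73
-340.4 x + 305.6 y = -71437.11
Solving the 2×2 system: x ≈ 84.8, y ≈ -139.3 km.
Check against A (with the unrounded x, y): √((x + 10.3)²+(y + 113.1)²) = 98.65 ≈ 98.64 km. ✓

x ≈ 84.8 km, y ≈ -139.3 km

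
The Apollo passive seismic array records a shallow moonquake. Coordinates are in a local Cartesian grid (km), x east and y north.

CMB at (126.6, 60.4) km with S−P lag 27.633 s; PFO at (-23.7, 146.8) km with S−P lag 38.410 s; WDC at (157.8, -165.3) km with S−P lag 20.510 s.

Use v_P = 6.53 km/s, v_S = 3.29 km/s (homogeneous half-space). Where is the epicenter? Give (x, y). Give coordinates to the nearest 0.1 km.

x ≈ 38.4 km, y ≈ -100.2 km

Distance from S−P lag: d = Δt · v_P v_S / (v_P − v_S) = Δt · (6.53·3.29)/(6.53−3.29) ≈ 6.6308·Δt.
So d_CMB = 183.23, d_PFO = 254.69, d_WDC = 136.00 km.
Circle about each station: (x − 126.6)² + (y − 60.4)² = 183.23²; (x + 23.7)² + (y − 146.8)² = 254.69²; (x − 157.8)² + (y + 165.3)² = 136.00².
Subtracting the CMB equation from the PFO and WDC equations removes the quadratic terms:
-300.6 x + 172.8 y = -28857.55
62.4 x − 451.4 y = 47626.44
Solving the 2×2 system: x ≈ 38.4, y ≈ -100.2 km.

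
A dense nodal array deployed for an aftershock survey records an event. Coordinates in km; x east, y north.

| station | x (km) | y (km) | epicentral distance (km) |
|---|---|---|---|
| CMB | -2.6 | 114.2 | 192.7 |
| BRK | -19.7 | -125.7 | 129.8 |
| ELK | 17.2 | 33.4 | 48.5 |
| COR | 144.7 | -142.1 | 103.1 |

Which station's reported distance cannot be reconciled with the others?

ELK

Solve using three stations at a time. Using CMB, BRK, COR (subtract circle equations pairwise → linear system) gives (x, y) ≈ (89.3, -55.2).
Distances from that point to each station vs reported:
  CMB: calculated 192.7 vs reported 192.7 → residual 0.0 km
  BRK: calculated 129.8 vs reported 129.8 → residual 0.0 km
  ELK: calculated 114.2 vs reported 48.5 → residual 65.7 km
  COR: calculated 103.1 vs reported 103.1 → residual 0.0 km
CMB, BRK, COR are mutually consistent (residuals ≈ 0); ELK is off by 65.7 km.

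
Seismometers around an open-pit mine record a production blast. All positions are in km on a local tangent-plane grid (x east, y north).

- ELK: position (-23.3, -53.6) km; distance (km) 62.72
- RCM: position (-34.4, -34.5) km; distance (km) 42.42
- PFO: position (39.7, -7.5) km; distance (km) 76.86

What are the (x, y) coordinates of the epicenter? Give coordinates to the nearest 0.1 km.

Circle about each station: (x + 23.3)² + (y + 53.6)² = 62.72²; (x + 34.4)² + (y + 34.5)² = 42.42²; (x − 39.7)² + (y + 7.5)² = 76.86².
Subtracting the ELK equation from the RCM and PFO equations removes the quadratic terms:
-22.2 x + 38.2 y = 1092.10
126.0 x + 92.2 y = -3757.17
Solving the 2×2 system: x ≈ -35.6, y ≈ 7.9 km.

x ≈ -35.6 km, y ≈ 7.9 km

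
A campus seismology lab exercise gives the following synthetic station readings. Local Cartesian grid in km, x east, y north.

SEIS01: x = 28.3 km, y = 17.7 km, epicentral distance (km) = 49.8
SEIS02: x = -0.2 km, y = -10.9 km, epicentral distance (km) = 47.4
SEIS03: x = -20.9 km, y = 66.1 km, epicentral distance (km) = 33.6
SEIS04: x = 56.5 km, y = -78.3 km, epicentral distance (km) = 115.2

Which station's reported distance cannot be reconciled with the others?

SEIS04

Solve using three stations at a time. Using SEIS01, SEIS02, SEIS03 (subtract circle equations pairwise → linear system) gives (x, y) ≈ (-19.3, 32.5).
Distances from that point to each station vs reported:
  SEIS01: calculated 49.8 vs reported 49.8 → residual 0.0 km
  SEIS02: calculated 47.4 vs reported 47.4 → residual 0.0 km
  SEIS03: calculated 33.6 vs reported 33.6 → residual 0.0 km
  SEIS04: calculated 134.2 vs reported 115.2 → residual 19.0 km
SEIS01, SEIS02, SEIS03 are mutually consistent (residuals ≈ 0); SEIS04 is off by 19.0 km.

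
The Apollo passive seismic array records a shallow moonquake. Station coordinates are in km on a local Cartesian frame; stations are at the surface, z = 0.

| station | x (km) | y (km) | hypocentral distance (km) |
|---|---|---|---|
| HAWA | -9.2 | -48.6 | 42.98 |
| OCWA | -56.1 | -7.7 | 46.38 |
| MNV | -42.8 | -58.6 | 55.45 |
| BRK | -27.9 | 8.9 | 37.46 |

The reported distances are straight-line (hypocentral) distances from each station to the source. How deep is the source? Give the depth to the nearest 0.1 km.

z ≈ 26.4 km

Each station gives a sphere (x−x_i)² + (y−y_i)² + z² = d_i² (stations at z=0).
Subtracting the HAWA sphere from OCWA and MNV: z² cancels, leaving linear equations in x and y:
-93.8 x + 81.8 y = 456.08
-67.2 x − 20.0 y = 1591.78
Solving: x ≈ -18.897, y ≈ -16.094 km (keep extra digits for the depth step; rounded: -18.9, -16.1).
Then from the HAWA sphere: z² = 42.98² − (x + 9.2)² − (y + 48.6)² with x = -18.897, y = -16.094, so z ≈ 26.393 ≈ 26.4 km.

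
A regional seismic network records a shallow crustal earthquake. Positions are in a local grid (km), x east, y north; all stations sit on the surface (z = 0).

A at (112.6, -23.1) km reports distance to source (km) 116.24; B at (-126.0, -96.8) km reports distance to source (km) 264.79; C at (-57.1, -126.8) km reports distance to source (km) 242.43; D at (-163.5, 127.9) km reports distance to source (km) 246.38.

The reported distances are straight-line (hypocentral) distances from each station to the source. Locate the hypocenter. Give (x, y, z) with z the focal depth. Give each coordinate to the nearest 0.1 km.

x ≈ 71.0 km, y ≈ 72.5 km, depth ≈ 51.4 km

Each station gives a sphere (x−x_i)² + (y−y_i)² + z² = d_i² (stations at z=0).
Subtracting the A sphere from B and C: z² cancels, leaving linear equations in x and y:
-477.2 x − 147.4 y = -44568.14
-339.4 x − 207.4 y = -39134.29
Solving: x ≈ 71.001, y ≈ 72.501 km (keep extra digits for the depth step; rounded: 71.0, 72.5).
Then from the A sphere: z² = 116.24² − (x − 112.6)² − (y + 23.1)² with x = 71.001, y = 72.501, so z ≈ 51.398 ≈ 51.4 km.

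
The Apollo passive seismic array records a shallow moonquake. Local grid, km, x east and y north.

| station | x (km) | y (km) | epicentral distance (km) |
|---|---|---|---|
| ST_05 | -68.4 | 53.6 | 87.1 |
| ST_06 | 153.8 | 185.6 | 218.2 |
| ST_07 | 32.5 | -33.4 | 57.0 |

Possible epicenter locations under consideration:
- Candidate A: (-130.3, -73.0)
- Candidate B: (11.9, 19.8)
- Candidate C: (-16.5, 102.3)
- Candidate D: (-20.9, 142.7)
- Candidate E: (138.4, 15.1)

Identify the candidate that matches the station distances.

For each candidate, compare |candidate − station| to the reported distance:
Candidate A: residuals ST_05 53.8, ST_06 166.0, ST_07 110.5 → max 166.0 km
Candidate B: residuals ST_05 0.0, ST_06 0.0, ST_07 0.0 → max 0.0 km
Candidate C: residuals ST_05 15.9, ST_06 28.6, ST_07 87.3 → max 87.3 km
Candidate D: residuals ST_05 13.9, ST_06 38.3, ST_07 127.0 → max 127.0 km
Candidate E: residuals ST_05 123.3, ST_06 47.0, ST_07 59.5 → max 123.3 km
Only Candidate B has all residuals ≈ 0.

Candidate B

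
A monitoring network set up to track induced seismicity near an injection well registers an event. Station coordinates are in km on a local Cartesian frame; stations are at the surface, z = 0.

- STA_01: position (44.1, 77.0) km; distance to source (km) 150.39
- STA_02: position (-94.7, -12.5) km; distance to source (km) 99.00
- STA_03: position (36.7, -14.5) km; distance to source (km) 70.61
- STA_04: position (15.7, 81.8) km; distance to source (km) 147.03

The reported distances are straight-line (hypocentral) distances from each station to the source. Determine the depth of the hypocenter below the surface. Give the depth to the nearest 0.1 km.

Each station gives a sphere (x−x_i)² + (y−y_i)² + z² = d_i² (stations at z=0).
Subtracting the STA_01 sphere from STA_02 and STA_03: z² cancels, leaving linear equations in x and y:
-277.6 x − 179.0 y = 14066.68
-14.8 x − 183.0 y = 11314.71
Solving: x ≈ -11.399, y ≈ -60.907 km (keep extra digits for the depth step; rounded: -11.4, -60.9).
Then from the STA_01 sphere: z² = 150.39² − (x − 44.1)² − (y − 77.0)² with x = -11.399, y = -60.907, so z ≈ 22.774 ≈ 22.8 km.

22.8 km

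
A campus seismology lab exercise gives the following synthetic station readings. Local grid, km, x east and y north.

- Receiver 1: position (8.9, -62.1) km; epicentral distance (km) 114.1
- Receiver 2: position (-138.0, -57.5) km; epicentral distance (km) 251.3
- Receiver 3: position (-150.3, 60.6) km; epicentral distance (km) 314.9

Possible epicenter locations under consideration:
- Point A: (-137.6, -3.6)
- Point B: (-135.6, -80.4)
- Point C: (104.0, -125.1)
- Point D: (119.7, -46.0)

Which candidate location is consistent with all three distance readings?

Point C

For each candidate, compare |candidate − station| to the reported distance:
Point A: residuals Receiver 1 43.6, Receiver 2 197.4, Receiver 3 249.5 → max 249.5 km
Point B: residuals Receiver 1 31.6, Receiver 2 228.3, Receiver 3 173.1 → max 228.3 km
Point C: residuals Receiver 1 0.0, Receiver 2 0.0, Receiver 3 0.0 → max 0.0 km
Point D: residuals Receiver 1 2.1, Receiver 2 6.7, Receiver 3 24.6 → max 24.6 km
Only Point C has all residuals ≈ 0.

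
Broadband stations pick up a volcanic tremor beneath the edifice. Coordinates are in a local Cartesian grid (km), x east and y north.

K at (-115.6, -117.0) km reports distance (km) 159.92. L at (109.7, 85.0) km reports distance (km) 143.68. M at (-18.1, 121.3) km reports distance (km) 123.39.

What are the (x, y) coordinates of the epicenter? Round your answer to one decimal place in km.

Circle about each station: (x + 115.6)² + (y + 117.0)² = 159.92²; (x − 109.7)² + (y − 85.0)² = 143.68²; (x + 18.1)² + (y − 121.3)² = 123.39².
Subtracting the K equation from the L and M equations removes the quadratic terms:
450.6 x + 404.0 y = -2862.81
195.0 x + 476.6 y = -1661.75
Solving the 2×2 system: x ≈ -5.1, y ≈ -1.4 km.

(-5.1, -1.4)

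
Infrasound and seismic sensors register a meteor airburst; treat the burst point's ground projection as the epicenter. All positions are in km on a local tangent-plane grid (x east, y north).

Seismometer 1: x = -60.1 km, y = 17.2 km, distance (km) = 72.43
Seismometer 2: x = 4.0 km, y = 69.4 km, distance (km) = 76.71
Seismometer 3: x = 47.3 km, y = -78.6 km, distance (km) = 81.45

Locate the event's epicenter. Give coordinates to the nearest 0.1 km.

Circle about each station: (x + 60.1)² + (y − 17.2)² = 72.43²; (x − 4.0)² + (y − 69.4)² = 76.71²; (x − 47.3)² + (y + 78.6)² = 81.45².
Subtracting the Seismometer 1 equation from the Seismometer 2 and Seismometer 3 equations removes the quadratic terms:
128.2 x + 104.4 y = 286.19
214.8 x − 191.6 y = 3119.40
Solving the 2×2 system: x ≈ 8.1, y ≈ -7.2 km.
Check against Seismometer 1 (with the unrounded x, y): √((x + 60.1)²+(y − 17.2)²) = 72.43 ≈ 72.43 km. ✓

8.1 km east, -7.2 km north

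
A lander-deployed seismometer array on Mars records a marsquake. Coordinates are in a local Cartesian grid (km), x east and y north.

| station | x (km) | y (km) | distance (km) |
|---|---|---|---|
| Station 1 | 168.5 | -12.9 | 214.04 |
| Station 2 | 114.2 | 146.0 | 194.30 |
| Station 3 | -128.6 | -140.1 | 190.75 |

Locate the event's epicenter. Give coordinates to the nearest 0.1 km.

Circle about each station: (x − 168.5)² + (y + 12.9)² = 214.04²; (x − 114.2)² + (y − 146.0)² = 194.30²; (x + 128.6)² + (y + 140.1)² = 190.75².
Subtracting pairs of circle equations eliminates x²+y² and gives linear equations (the radical axes):
-108.6 x + 317.8 y = 13859.61
-594.2 x − 254.4 y = 17034.87
Solving the 2×2 system: x ≈ -41.3, y ≈ 29.5 km.
Check against Station 1 (with the unrounded x, y): √((x − 168.5)²+(y + 12.9)²) = 214.04 ≈ 214.04 km. ✓

x ≈ -41.3 km, y ≈ 29.5 km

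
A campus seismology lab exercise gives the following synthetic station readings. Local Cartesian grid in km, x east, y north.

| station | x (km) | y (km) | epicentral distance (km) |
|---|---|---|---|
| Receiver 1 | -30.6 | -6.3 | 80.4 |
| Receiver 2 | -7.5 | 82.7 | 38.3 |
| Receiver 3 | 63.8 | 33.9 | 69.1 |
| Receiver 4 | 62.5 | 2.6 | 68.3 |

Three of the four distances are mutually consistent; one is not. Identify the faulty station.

Solve using three stations at a time. Using Receiver 1, Receiver 2, Receiver 4 (subtract circle equations pairwise → linear system) gives (x, y) ≈ (20.1, 56.1).
Distances from that point to each station vs reported:
  Receiver 1: calculated 80.4 vs reported 80.4 → residual 0.0 km
  Receiver 2: calculated 38.3 vs reported 38.3 → residual 0.0 km
  Receiver 3: calculated 49.1 vs reported 69.1 → residual 20.0 km
  Receiver 4: calculated 68.3 vs reported 68.3 → residual 0.0 km
Receiver 1, Receiver 2, Receiver 4 are mutually consistent (residuals ≈ 0); Receiver 3 is off by 20.0 km.

Receiver 3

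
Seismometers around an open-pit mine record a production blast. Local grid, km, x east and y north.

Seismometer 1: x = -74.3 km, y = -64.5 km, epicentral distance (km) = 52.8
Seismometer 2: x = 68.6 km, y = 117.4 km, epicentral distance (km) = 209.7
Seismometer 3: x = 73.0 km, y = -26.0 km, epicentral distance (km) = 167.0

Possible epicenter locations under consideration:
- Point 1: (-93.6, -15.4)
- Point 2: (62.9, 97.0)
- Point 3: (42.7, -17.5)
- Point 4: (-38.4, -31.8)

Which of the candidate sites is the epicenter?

For each candidate, compare |candidate − station| to the reported distance:
Point 1: residuals Seismometer 1 0.0, Seismometer 2 0.1, Seismometer 3 0.1 → max 0.1 km
Point 2: residuals Seismometer 1 159.1, Seismometer 2 188.5, Seismometer 3 43.6 → max 188.5 km
Point 3: residuals Seismometer 1 73.3, Seismometer 2 72.3, Seismometer 3 135.5 → max 135.5 km
Point 4: residuals Seismometer 1 4.2, Seismometer 2 26.1, Seismometer 3 55.4 → max 55.4 km
Only Point 1 has all residuals ≈ 0.

Point 1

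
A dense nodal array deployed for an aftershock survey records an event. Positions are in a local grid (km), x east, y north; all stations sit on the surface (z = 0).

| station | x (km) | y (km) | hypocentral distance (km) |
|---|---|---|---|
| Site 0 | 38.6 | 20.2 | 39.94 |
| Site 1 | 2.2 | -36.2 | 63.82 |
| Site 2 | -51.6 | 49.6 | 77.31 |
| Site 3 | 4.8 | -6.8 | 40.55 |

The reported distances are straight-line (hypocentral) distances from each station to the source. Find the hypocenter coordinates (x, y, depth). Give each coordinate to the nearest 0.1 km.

Each station gives a sphere (x−x_i)² + (y−y_i)² + z² = d_i² (stations at z=0).
Subtracting the Site 0 sphere from Site 1 and Site 2: z² cancels, leaving linear equations in x and y:
-72.8 x − 112.8 y = -3060.51
-180.4 x + 58.8 y = -1156.91
Solving: x ≈ 12.605, y ≈ 18.997 km (keep extra digits for the depth step; rounded: 12.6, 19.0).
Then from the Site 0 sphere: z² = 39.94² − (x − 38.6)² − (y − 20.2)² with x = 12.605, y = 18.997, so z ≈ 30.299 ≈ 30.3 km.

x ≈ 12.6 km, y ≈ 19.0 km, depth ≈ 30.3 km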